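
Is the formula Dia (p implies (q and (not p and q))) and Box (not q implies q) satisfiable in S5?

Yes, satisfiable

1. Dia (p implies (q and (not p and q))) and Box (not q implies q), u
2. Dia (p implies (q and (not p and q))), u
3. Box (not q implies q), u
4. not q implies q, u
5. q, u
6. p implies (q and (not p and q)), v
7. not q implies q, v
8. q and (not p and q), v
9. q, v
10. not p and q, v
11. not p, v
Accessibility: uRu, uRv, vRu, vRv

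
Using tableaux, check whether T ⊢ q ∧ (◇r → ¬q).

Invalid (countermodel exists)

Tableau for the negation ¬(q ∧ (◇r → ¬q)):
1. ¬(q ∧ (◇r → ¬q)), 0
2. ¬(◇r → ¬q), 0   [¬∧-rule on 1 (branches; this branch)]
3. ◇r, 0   [¬→-rule on 2]
4. q, 0   [¬→-rule on 2]
5. r, 1   [◇-rule on 3: fresh world 1, 0R1]
Accessibility: 0R0, 0R1, 1R1
The negation has an open branch (countermodel exists).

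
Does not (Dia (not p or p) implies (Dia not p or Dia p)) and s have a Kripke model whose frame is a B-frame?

1. not (Dia (not p or p) implies (Dia not p or Dia p)) and s, u
2. not (Dia (not p or p) implies (Dia not p or Dia p)), u
3. s, u
4. Dia (not p or p), u
5. not (Dia not p or Dia p), u
6. not Dia not p, u
7. not Dia p, u
8. p, u
9. not p, u
Accessibility: uRu
Branch closes: p and not p both at u.
All branches of the tableau close; one closing branch shown above.

Unsatisfiable (every branch closes)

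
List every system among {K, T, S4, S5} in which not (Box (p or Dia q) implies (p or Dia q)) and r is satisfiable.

K

K-tableau for the formula:
1. not (Box (p or Dia q) implies (p or Dia q)) and r, 0
2. not (Box (p or Dia q) implies (p or Dia q)), 0   [and-rule on 1]
3. r, 0   [and-rule on 1]
4. Box (p or Dia q), 0   [neg-implies-rule on 2]
5. not (p or Dia q), 0   [neg-implies-rule on 2]
6. not p, 0   [neg-or-rule on 5]
7. not Dia q, 0   [neg-or-rule on 5]
Complete open branch: satisfiable in K.
T-tableau for the formula:
1. not (Box (p or Dia q) implies (p or Dia q)) and r, 0
2. not (Box (p or Dia q) implies (p or Dia q)), 0   [and-rule on 1]
3. r, 0   [and-rule on 1]
4. Box (p or Dia q), 0   [neg-implies-rule on 2]
5. not (p or Dia q), 0   [neg-implies-rule on 2]
6. not p, 0   [neg-or-rule on 5]
7. not Dia q, 0   [neg-or-rule on 5]
8. p or Dia q, 0   [Box-rule on 4 via 0R0]
9. not q, 0   [neg-Dia-rule on 7 via 0R0]
10. Dia q, 0   [or-rule on 8 (branches; this branch)]
11. q, 1   [Dia-rule on 10: fresh world 1, 0R1]
12. p or Dia q, 1   [Box-rule on 4 via 0R1]
13. not q, 1   [neg-Dia-rule on 7 via 0R1]
Accessibility: 0R0, 0R1, 1R1
Branch closes: q and not q both at 1.
Every branch closes (one shown): unsatisfiable in T, hence also in S4, S5 (every S4/S5-frame is a T-frame).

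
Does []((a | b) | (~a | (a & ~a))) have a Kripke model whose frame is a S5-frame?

1. []((a | b) | (~a | (a & ~a))), 0
2. (a | b) | (~a | (a & ~a)), 0
3. ~a | (a & ~a), 0
4. ~a, 0
Accessibility: 0R0

Yes, satisfiable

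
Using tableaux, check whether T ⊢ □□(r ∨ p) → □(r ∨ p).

Tableau for the negation ¬(□□(r ∨ p) → □(r ∨ p)):
1. ¬(□□(r ∨ p) → □(r ∨ p)), u
2. □□(r ∨ p), u
3. ¬□(r ∨ p), u
4. □(r ∨ p), u
5. r ∨ p, u
6. p, u
7. ¬(r ∨ p), v
8. ¬r, v
9. ¬p, v
10. □(r ∨ p), v
11. r ∨ p, v
12. p, v
Accessibility: uRu, uRv, vRv
Branch closes: p and ¬p both at v.
All branches of the negation close; one closing branch shown above.

Valid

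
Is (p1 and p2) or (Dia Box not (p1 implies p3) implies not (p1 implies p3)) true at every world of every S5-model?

Yes, valid

Tableau for the negation not ((p1 and p2) or (Dia Box not (p1 implies p3) implies not (p1 implies p3))):
1. not ((p1 and p2) or (Dia Box not (p1 implies p3) implies not (p1 implies p3))), u
2. not (p1 and p2), u   [neg-or-rule on 1]
3. not (Dia Box not (p1 implies p3) implies not (p1 implies p3)), u   [neg-or-rule on 1]
4. Dia Box not (p1 implies p3), u   [neg-implies-rule on 3]
5. p1 implies p3, u   [neg-implies-rule on 3]
6. not p2, u   [neg-and-rule on 2 (branches; this branch)]
7. p3, u   [implies-rule on 5 (branches; this branch)]
8. Box not (p1 implies p3), v   [Dia-rule on 4: fresh world v, uRv]
9. not (p1 implies p3), u   [Box-rule on 8 via vRu]
10. p1, u   [neg-implies-rule on 9]
11. not p3, u   [neg-implies-rule on 9]
Accessibility: uRu, uRv, vRu, vRv
Branch closes: p3 and not p3 both at u.
Every branch of the negation's tableau closes; the branch above is one of them.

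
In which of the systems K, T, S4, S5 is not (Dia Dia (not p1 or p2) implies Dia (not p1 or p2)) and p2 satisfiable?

K

T-tableau for the formula:
1. not (Dia Dia (not p1 or p2) implies Dia (not p1 or p2)) and p2, 0
2. not (Dia Dia (not p1 or p2) implies Dia (not p1 or p2)), 0
3. p2, 0
4. Dia Dia (not p1 or p2), 0
5. not Dia (not p1 or p2), 0
6. not (not p1 or p2), 0
7. p1, 0
8. not p2, 0
Accessibility: 0R0
Branch closes: p2 and not p2 both at 0.
Every branch closes (one shown): unsatisfiable in T, hence also in S4, S5 (every S4/S5-frame is a T-frame).
K-tableau for the formula:
1. not (Dia Dia (not p1 or p2) implies Dia (not p1 or p2)) and p2, 0
2. not (Dia Dia (not p1 or p2) implies Dia (not p1 or p2)), 0
3. p2, 0
4. Dia Dia (not p1 or p2), 0
5. not Dia (not p1 or p2), 0
6. Dia (not p1 or p2), 1
7. not (not p1 or p2), 1
8. p1, 1
9. not p2, 1
10. not p1 or p2, 2
11. p2, 2
Accessibility: 0R1, 1R2
Complete open branch: satisfiable in K.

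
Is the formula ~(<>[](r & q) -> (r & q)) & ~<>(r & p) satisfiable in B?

1. ~(<>[](r & q) -> (r & q)) & ~<>(r & p), u
2. ~(<>[](r & q) -> (r & q)), u
3. ~<>(r & p), u
4. <>[](r & q), u
5. ~(r & q), u
6. ~(r & p), u
7. ~q, u
8. ~p, u
9. [](r & q), v
10. ~(r & p), v
11. r & q, u
12. r, u
13. q, u
Accessibility: uRu, uRv, vRu, vRv
Branch closes: q and ~q both at u.
(One branch shown.) All branches close.

No, unsatisfiable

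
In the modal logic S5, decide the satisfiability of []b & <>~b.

No, unsatisfiable

1. []b & <>~b, u
2. []b, u
3. <>~b, u
4. b, u
5. ~b, v
6. b, v
Accessibility: uRu, uRv, vRu, vRv
Branch closes: b and ~b both at v.
Every branch closes; the branch above is one of them.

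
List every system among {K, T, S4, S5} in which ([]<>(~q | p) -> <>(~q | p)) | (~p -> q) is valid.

T-tableau for the negation ~(([]<>(~q | p) -> <>(~q | p)) | (~p -> q)):
1. ~(([]<>(~q | p) -> <>(~q | p)) | (~p -> q)), w0
2. ~([]<>(~q | p) -> <>(~q | p)), w0
3. ~(~p -> q), w0
4. []<>(~q | p), w0
5. ~<>(~q | p), w0
6. ~p, w0
7. ~q, w0
8. <>(~q | p), w0
9. ~(~q | p), w0
10. q, w0
Accessibility: w0Rw0
Branch closes: q and ~q both at w0.
Every branch closes (one shown): valid in T, hence also in S4, S5 (every theorem of T is a theorem of S4 and S5).
K-tableau for the negation ~(([]<>(~q | p) -> <>(~q | p)) | (~p -> q)):
1. ~(([]<>(~q | p) -> <>(~q | p)) | (~p -> q)), w0
2. ~([]<>(~q | p) -> <>(~q | p)), w0
3. ~(~p -> q), w0
4. []<>(~q | p), w0
5. ~<>(~q | p), w0
6. ~p, w0
7. ~q, w0
Complete open branch: countermodel on a K-frame, so not valid in K.

T, S4, S5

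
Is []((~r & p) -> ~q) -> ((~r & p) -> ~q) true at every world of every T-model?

Tableau for the negation ~([]((~r & p) -> ~q) -> ((~r & p) -> ~q)):
1. ~([]((~r & p) -> ~q) -> ((~r & p) -> ~q)), u
2. []((~r & p) -> ~q), u   [~->-rule on 1]
3. ~((~r & p) -> ~q), u   [~->-rule on 1]
4. ~r & p, u   [~->-rule on 3]
5. q, u   [~->-rule on 3]
6. ~r, u   [&-rule on 4]
7. p, u   [&-rule on 4]
8. (~r & p) -> ~q, u   [[]-rule on 2 via uRu]
9. ~(~r & p), u   [->-rule on 8 (branches; this branch)]
10. ~p, u   [~&-rule on 9 (branches; this branch)]
Accessibility: uRu
Branch closes: p and ~p both at u.
Every branch of the negation's tableau closes; the branch above is one of them.

Yes, valid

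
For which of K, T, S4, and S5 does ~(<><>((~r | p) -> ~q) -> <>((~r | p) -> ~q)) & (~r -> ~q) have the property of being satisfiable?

K, T

S4-tableau for the formula:
1. ~(<><>((~r | p) -> ~q) -> <>((~r | p) -> ~q)) & (~r -> ~q), u
2. ~(<><>((~r | p) -> ~q) -> <>((~r | p) -> ~q)), u
3. ~r -> ~q, u
4. <><>((~r | p) -> ~q), u
5. ~<>((~r | p) -> ~q), u
6. ~((~r | p) -> ~q), u
7. ~r | p, u
8. q, u
9. r, u
10. p, u
11. <>((~r | p) -> ~q), v
12. ~((~r | p) -> ~q), v
13. ~r | p, v
14. q, v
15. p, v
16. (~r | p) -> ~q, w
17. ~((~r | p) -> ~q), w
18. ~r | p, w
19. q, w
20. ~(~r | p), w
21. r, w
22. ~p, w
23. p, w
Accessibility: uRu, uRv, uRw, vRv, vRw, wRw
Branch closes: p and ~p both at w.
Every branch closes (one shown): unsatisfiable in S4, hence also in S5 (every S5-frame is an S4-frame).
T-tableau for the formula:
1. ~(<><>((~r | p) -> ~q) -> <>((~r | p) -> ~q)) & (~r -> ~q), u
2. ~(<><>((~r | p) -> ~q) -> <>((~r | p) -> ~q)), u
3. ~r -> ~q, u
4. <><>((~r | p) -> ~q), u
5. ~<>((~r | p) -> ~q), u
6. ~((~r | p) -> ~q), u
7. ~r | p, u
8. q, u
9. r, u
10. p, u
11. <>((~r | p) -> ~q), v
12. ~((~r | p) -> ~q), v
13. ~r | p, v
14. q, v
15. p, v
16. (~r | p) -> ~q, w
17. ~q, w
Accessibility: uRu, uRv, vRv, vRw, wRw
Complete open branch: satisfiable in T, hence also in K (this T-model is also a K-model).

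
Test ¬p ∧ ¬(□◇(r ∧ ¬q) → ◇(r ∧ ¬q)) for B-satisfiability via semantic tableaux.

1. ¬p ∧ ¬(□◇(r ∧ ¬q) → ◇(r ∧ ¬q)), 0
2. ¬p, 0
3. ¬(□◇(r ∧ ¬q) → ◇(r ∧ ¬q)), 0
4. □◇(r ∧ ¬q), 0
5. ¬◇(r ∧ ¬q), 0
6. ◇(r ∧ ¬q), 0
7. ¬(r ∧ ¬q), 0
8. q, 0
9. r ∧ ¬q, 1
10. r, 1
11. ¬q, 1
12. ◇(r ∧ ¬q), 1
13. ¬(r ∧ ¬q), 1
14. q, 1
Accessibility: 0R0, 0R1, 1R0, 1R1
Branch closes: q and ¬q both at 1.
(One branch shown.) All branches close.

Unsatisfiable (every branch closes)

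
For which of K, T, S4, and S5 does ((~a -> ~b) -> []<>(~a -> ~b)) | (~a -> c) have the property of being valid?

S5

S4-tableau for the negation ~(((~a -> ~b) -> []<>(~a -> ~b)) | (~a -> c)):
1. ~(((~a -> ~b) -> []<>(~a -> ~b)) | (~a -> c)), 0
2. ~((~a -> ~b) -> []<>(~a -> ~b)), 0   [~|-rule on 1]
3. ~(~a -> c), 0   [~|-rule on 1]
4. ~a -> ~b, 0   [~->-rule on 2]
5. ~[]<>(~a -> ~b), 0   [~->-rule on 2]
6. ~a, 0   [~->-rule on 3]
7. ~c, 0   [~->-rule on 3]
8. ~b, 0   [->-rule on 4 (branches; this branch)]
9. ~<>(~a -> ~b), 1   [~[]-rule on 5: fresh world 1, 0R1]
10. ~(~a -> ~b), 1   [~<>-rule on 9 via 1R1]
11. ~a, 1   [~->-rule on 10]
12. b, 1   [~->-rule on 10]
Accessibility: 0R0, 0R1, 1R1
Complete open branch: countermodel on an S4-frame, so not valid in S4, nor in K, T (the same frame is also a K-frame and a T-frame).
S5-tableau for the negation ~(((~a -> ~b) -> []<>(~a -> ~b)) | (~a -> c)):
1. ~(((~a -> ~b) -> []<>(~a -> ~b)) | (~a -> c)), 0
2. ~((~a -> ~b) -> []<>(~a -> ~b)), 0   [~|-rule on 1]
3. ~(~a -> c), 0   [~|-rule on 1]
4. ~a -> ~b, 0   [~->-rule on 2]
5. ~[]<>(~a -> ~b), 0   [~->-rule on 2]
6. ~a, 0   [~->-rule on 3]
7. ~c, 0   [~->-rule on 3]
8. ~b, 0   [->-rule on 4 (branches; this branch)]
9. ~<>(~a -> ~b), 1   [~[]-rule on 5: fresh world 1, 0R1]
10. ~(~a -> ~b), 0   [~<>-rule on 9 via 1R0]
11. b, 0   [~->-rule on 10]
Accessibility: 0R0, 0R1, 1R0, 1R1
Branch closes: b and ~b both at 0.
Every branch closes (one shown): valid in S5.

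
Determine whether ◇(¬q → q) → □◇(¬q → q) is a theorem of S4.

Not valid

Tableau for the negation ¬(◇(¬q → q) → □◇(¬q → q)):
1. ¬(◇(¬q → q) → □◇(¬q → q)), w0
2. ◇(¬q → q), w0   [¬→-rule on 1]
3. ¬□◇(¬q → q), w0   [¬→-rule on 1]
4. ¬q → q, w1   [◇-rule on 2: fresh world w1, w0Rw1]
5. q, w1   [→-rule on 4 (branches; this branch)]
6. ¬◇(¬q → q), w2   [¬□-rule on 3: fresh world w2, w0Rw2]
7. ¬(¬q → q), w2   [¬◇-rule on 6 via w2Rw2]
8. ¬q, w2   [¬→-rule on 7]
Accessibility: w0Rw0, w0Rw1, w0Rw2, w1Rw1, w2Rw2
The negation has an open branch (countermodel exists).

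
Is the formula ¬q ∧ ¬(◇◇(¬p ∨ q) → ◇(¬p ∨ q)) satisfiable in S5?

1. ¬q ∧ ¬(◇◇(¬p ∨ q) → ◇(¬p ∨ q)), u
2. ¬q, u   [∧-rule on 1]
3. ¬(◇◇(¬p ∨ q) → ◇(¬p ∨ q)), u   [∧-rule on 1]
4. ◇◇(¬p ∨ q), u   [¬→-rule on 3]
5. ¬◇(¬p ∨ q), u   [¬→-rule on 3]
6. ¬(¬p ∨ q), u   [¬◇-rule on 5 via uRu]
7. p, u   [¬∨-rule on 6]
8. ◇(¬p ∨ q), v   [◇-rule on 4: fresh world v, uRv]
9. ¬(¬p ∨ q), v   [¬◇-rule on 5 via uRv]
10. p, v   [¬∨-rule on 9]
11. ¬q, v   [¬∨-rule on 9]
12. ¬p ∨ q, w   [◇-rule on 8: fresh world w, vRw]
13. ¬(¬p ∨ q), w   [¬◇-rule on 5 via uRw]
14. p, w   [¬∨-rule on 13]
15. ¬q, w   [¬∨-rule on 13]
16. q, w   [∨-rule on 12 (branches; this branch)]
Accessibility: uRu, uRv, uRw, vRu, vRv, vRw, wRu, wRv, wRw
Branch closes: q and ¬q both at w.
All branches of the tableau close; one closing branch shown above.

Unsatisfiable (every branch closes)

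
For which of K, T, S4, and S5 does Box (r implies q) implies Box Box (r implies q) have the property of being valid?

S4, S5

S4-tableau for the negation not (Box (r implies q) implies Box Box (r implies q)):
1. not (Box (r implies q) implies Box Box (r implies q)), 0
2. Box (r implies q), 0   [neg-implies-rule on 1]
3. not Box Box (r implies q), 0   [neg-implies-rule on 1]
4. r implies q, 0   [Box-rule on 2 via 0R0]
5. q, 0   [implies-rule on 4 (branches; this branch)]
6. not Box (r implies q), 1   [neg-Box-rule on 3: fresh world 1, 0R1]
7. r implies q, 1   [Box-rule on 2 via 0R1]
8. q, 1   [implies-rule on 7 (branches; this branch)]
9. not (r implies q), 2   [neg-Box-rule on 6: fresh world 2, 1R2]
10. r, 2   [neg-implies-rule on 9]
11. not q, 2   [neg-implies-rule on 9]
12. r implies q, 2   [Box-rule on 2 via 0R2]
13. q, 2   [implies-rule on 12 (branches; this branch)]
Accessibility: 0R0, 0R1, 0R2, 1R1, 1R2, 2R2
Branch closes: q and not q both at 2.
Every branch closes (one shown): valid in S4, hence also in S5 (every theorem of S4 is a theorem of S5).
T-tableau for the negation not (Box (r implies q) implies Box Box (r implies q)):
1. not (Box (r implies q) implies Box Box (r implies q)), 0
2. Box (r implies q), 0   [neg-implies-rule on 1]
3. not Box Box (r implies q), 0   [neg-implies-rule on 1]
4. r implies q, 0   [Box-rule on 2 via 0R0]
5. q, 0   [implies-rule on 4 (branches; this branch)]
6. not Box (r implies q), 1   [neg-Box-rule on 3: fresh world 1, 0R1]
7. r implies q, 1   [Box-rule on 2 via 0R1]
8. q, 1   [implies-rule on 7 (branches; this branch)]
9. not (r implies q), 2   [neg-Box-rule on 6: fresh world 2, 1R2]
10. r, 2   [neg-implies-rule on 9]
11. not q, 2   [neg-implies-rule on 9]
Accessibility: 0R0, 0R1, 1R1, 1R2, 2R2
Complete open branch: countermodel on a T-frame, so not valid in T, nor in K (the same frame is also a K-frame).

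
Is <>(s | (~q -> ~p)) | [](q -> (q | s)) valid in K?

Tableau for the negation ~(<>(s | (~q -> ~p)) | [](q -> (q | s))):
1. ~(<>(s | (~q -> ~p)) | [](q -> (q | s))), u
2. ~<>(s | (~q -> ~p)), u
3. ~[](q -> (q | s)), u
4. ~(q -> (q | s)), v
5. q, v
6. ~(q | s), v
7. ~q, v
8. ~s, v
Accessibility: uRv
Branch closes: q and ~q both at v.
Every branch of the negation's tableau closes; the branch above is one of them.

Valid in K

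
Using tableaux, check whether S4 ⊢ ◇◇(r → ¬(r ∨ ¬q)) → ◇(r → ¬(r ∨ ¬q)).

Tableau for the negation ¬(◇◇(r → ¬(r ∨ ¬q)) → ◇(r → ¬(r ∨ ¬q))):
1. ¬(◇◇(r → ¬(r ∨ ¬q)) → ◇(r → ¬(r ∨ ¬q))), u
2. ◇◇(r → ¬(r ∨ ¬q)), u   [¬→-rule on 1]
3. ¬◇(r → ¬(r ∨ ¬q)), u   [¬→-rule on 1]
4. ¬(r → ¬(r ∨ ¬q)), u   [¬◇-rule on 3 via uRu]
5. r, u   [¬→-rule on 4]
6. r ∨ ¬q, u   [¬→-rule on 4]
7. ¬q, u   [∨-rule on 6 (branches; this branch)]
8. ◇(r → ¬(r ∨ ¬q)), v   [◇-rule on 2: fresh world v, uRv]
9. ¬(r → ¬(r ∨ ¬q)), v   [¬◇-rule on 3 via uRv]
10. r, v   [¬→-rule on 9]
11. r ∨ ¬q, v   [¬→-rule on 9]
12. ¬q, v   [∨-rule on 11 (branches; this branch)]
13. r → ¬(r ∨ ¬q), w   [◇-rule on 8: fresh world w, vRw]
14. ¬(r → ¬(r ∨ ¬q)), w   [¬◇-rule on 3 via uRw]
15. r, w   [¬→-rule on 14]
16. r ∨ ¬q, w   [¬→-rule on 14]
17. ¬(r ∨ ¬q), w   [→-rule on 13 (branches; this branch)]
18. ¬r, w   [¬∨-rule on 17]
19. q, w   [¬∨-rule on 17]
Accessibility: uRu, uRv, uRw, vRv, vRw, wRw
Branch closes: r and ¬r both at w.
All branches of the negation close; one closing branch shown above.

Valid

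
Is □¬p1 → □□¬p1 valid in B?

Tableau for the negation ¬(□¬p1 → □□¬p1):
1. ¬(□¬p1 → □□¬p1), u
2. □¬p1, u   [¬→-rule on 1]
3. ¬□□¬p1, u   [¬→-rule on 1]
4. ¬p1, u   [□-rule on 2 via uRu]
5. ¬□¬p1, v   [¬□-rule on 3: fresh world v, uRv]
6. ¬p1, v   [□-rule on 2 via uRv]
7. p1, w   [¬□-rule on 5: fresh world w, vRw]
Accessibility: uRu, uRv, vRu, vRv, vRw, wRv, wRw
The negation has an open branch (countermodel exists).

Not valid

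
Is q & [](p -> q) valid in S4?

Tableau for the negation ~(q & [](p -> q)):
1. ~(q & [](p -> q)), 0
2. ~[](p -> q), 0   [~&-rule on 1 (branches; this branch)]
3. ~(p -> q), 1   [~[]-rule on 2: fresh world 1, 0R1]
4. p, 1   [~->-rule on 3]
5. ~q, 1   [~->-rule on 3]
Accessibility: 0R0, 0R1, 1R1
The negation has an open branch (countermodel exists).

Not valid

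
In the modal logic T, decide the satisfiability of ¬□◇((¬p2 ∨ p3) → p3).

1. ¬□◇((¬p2 ∨ p3) → p3), w0
2. ¬◇((¬p2 ∨ p3) → p3), w1
3. ¬((¬p2 ∨ p3) → p3), w1
4. ¬p2 ∨ p3, w1
5. ¬p3, w1
6. ¬p2, w1
Accessibility: w0Rw0, w0Rw1, w1Rw1

Yes, satisfiable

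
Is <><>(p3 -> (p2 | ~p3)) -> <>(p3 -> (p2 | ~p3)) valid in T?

Invalid (countermodel exists)

Tableau for the negation ~(<><>(p3 -> (p2 | ~p3)) -> <>(p3 -> (p2 | ~p3))):
1. ~(<><>(p3 -> (p2 | ~p3)) -> <>(p3 -> (p2 | ~p3))), w0
2. <><>(p3 -> (p2 | ~p3)), w0   [~->-rule on 1]
3. ~<>(p3 -> (p2 | ~p3)), w0   [~->-rule on 1]
4. ~(p3 -> (p2 | ~p3)), w0   [~<>-rule on 3 via w0Rw0]
5. p3, w0   [~->-rule on 4]
6. ~(p2 | ~p3), w0   [~->-rule on 4]
7. ~p2, w0   [~|-rule on 6]
8. <>(p3 -> (p2 | ~p3)), w1   [<>-rule on 2: fresh world w1, w0Rw1]
9. ~(p3 -> (p2 | ~p3)), w1   [~<>-rule on 3 via w0Rw1]
10. p3, w1   [~->-rule on 9]
11. ~(p2 | ~p3), w1   [~->-rule on 9]
12. ~p2, w1   [~|-rule on 11]
13. p3 -> (p2 | ~p3), w2   [<>-rule on 8: fresh world w2, w1Rw2]
14. p2 | ~p3, w2   [->-rule on 13 (branches; this branch)]
15. ~p3, w2   [|-rule on 14 (branches; this branch)]
Accessibility: w0Rw0, w0Rw1, w1Rw1, w1Rw2, w2Rw2
The negation has an open branch (countermodel exists).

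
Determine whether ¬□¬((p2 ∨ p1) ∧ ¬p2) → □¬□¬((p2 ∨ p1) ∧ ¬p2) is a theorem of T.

Invalid (countermodel exists)

Tableau for the negation ¬(¬□¬((p2 ∨ p1) ∧ ¬p2) → □¬□¬((p2 ∨ p1) ∧ ¬p2)):
1. ¬(¬□¬((p2 ∨ p1) ∧ ¬p2) → □¬□¬((p2 ∨ p1) ∧ ¬p2)), w0
2. ¬□¬((p2 ∨ p1) ∧ ¬p2), w0   [¬→-rule on 1]
3. ¬□¬□¬((p2 ∨ p1) ∧ ¬p2), w0   [¬→-rule on 1]
4. (p2 ∨ p1) ∧ ¬p2, w1   [¬□-rule on 2: fresh world w1, w0Rw1]
5. p2 ∨ p1, w1   [∧-rule on 4]
6. ¬p2, w1   [∧-rule on 4]
7. p1, w1   [∨-rule on 5 (branches; this branch)]
8. □¬((p2 ∨ p1) ∧ ¬p2), w2   [¬□-rule on 3: fresh world w2, w0Rw2]
9. ¬((p2 ∨ p1) ∧ ¬p2), w2   [□-rule on 8 via w2Rw2]
10. p2, w2   [¬∧-rule on 9 (branches; this branch)]
Accessibility: w0Rw0, w0Rw1, w0Rw2, w1Rw1, w2Rw2
The negation has an open branch (countermodel exists).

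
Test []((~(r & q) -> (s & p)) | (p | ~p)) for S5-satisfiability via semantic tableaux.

Yes, satisfiable

1. []((~(r & q) -> (s & p)) | (p | ~p)), 0
2. (~(r & q) -> (s & p)) | (p | ~p), 0
3. p | ~p, 0
4. ~p, 0
Accessibility: 0R0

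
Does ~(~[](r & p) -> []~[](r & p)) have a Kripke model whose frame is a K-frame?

1. ~(~[](r & p) -> []~[](r & p)), u
2. ~[](r & p), u
3. ~[]~[](r & p), u
4. ~(r & p), v
5. ~p, v
6. [](r & p), w
Accessibility: uRv, uRw

Satisfiable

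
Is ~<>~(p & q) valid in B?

Tableau for the negation <>~(p & q):
1. <>~(p & q), 0
2. ~(p & q), 1
3. ~q, 1
Accessibility: 0R0, 0R1, 1R0, 1R1
The negation has an open branch (countermodel exists).

Invalid (countermodel exists)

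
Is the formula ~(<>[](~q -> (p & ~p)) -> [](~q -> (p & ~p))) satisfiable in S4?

1. ~(<>[](~q -> (p & ~p)) -> [](~q -> (p & ~p))), w0
2. <>[](~q -> (p & ~p)), w0
3. ~[](~q -> (p & ~p)), w0
4. [](~q -> (p & ~p)), w1
5. ~q -> (p & ~p), w1
6. q, w1
7. ~(~q -> (p & ~p)), w2
8. ~q, w2
9. ~(p & ~p), w2
10. p, w2
Accessibility: w0Rw0, w0Rw1, w0Rw2, w1Rw1, w2Rw2

Satisfiable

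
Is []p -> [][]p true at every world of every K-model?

Not valid

Tableau for the negation ~([]p -> [][]p):
1. ~([]p -> [][]p), 0
2. []p, 0
3. ~[][]p, 0
4. ~[]p, 1
5. p, 1
6. ~p, 2
Accessibility: 0R1, 1R2
The negation has an open branch (countermodel exists).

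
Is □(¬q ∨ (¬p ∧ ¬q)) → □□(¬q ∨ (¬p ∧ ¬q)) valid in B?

Tableau for the negation ¬(□(¬q ∨ (¬p ∧ ¬q)) → □□(¬q ∨ (¬p ∧ ¬q))):
1. ¬(□(¬q ∨ (¬p ∧ ¬q)) → □□(¬q ∨ (¬p ∧ ¬q))), u
2. □(¬q ∨ (¬p ∧ ¬q)), u
3. ¬□□(¬q ∨ (¬p ∧ ¬q)), u
4. ¬q ∨ (¬p ∧ ¬q), u
5. ¬p ∧ ¬q, u
6. ¬p, u
7. ¬q, u
8. ¬□(¬q ∨ (¬p ∧ ¬q)), v
9. ¬q ∨ (¬p ∧ ¬q), v
10. ¬p ∧ ¬q, v
11. ¬p, v
12. ¬q, v
13. ¬(¬q ∨ (¬p ∧ ¬q)), w
14. q, w
15. ¬(¬p ∧ ¬q), w
Accessibility: uRu, uRv, vRu, vRv, vRw, wRv, wRw
The negation has an open branch (countermodel exists).

No, not valid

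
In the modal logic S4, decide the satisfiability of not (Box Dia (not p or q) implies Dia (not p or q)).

1. not (Box Dia (not p or q) implies Dia (not p or q)), 0
2. Box Dia (not p or q), 0
3. not Dia (not p or q), 0
4. Dia (not p or q), 0
5. not (not p or q), 0
6. p, 0
7. not q, 0
8. not p or q, 1
9. Dia (not p or q), 1
10. not (not p or q), 1
11. p, 1
12. not q, 1
13. q, 1
Accessibility: 0R0, 0R1, 1R1
Branch closes: q and not q both at 1.
(One branch shown.) All branches close.

Unsatisfiable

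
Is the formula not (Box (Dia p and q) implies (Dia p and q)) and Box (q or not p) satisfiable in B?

Unsatisfiable (every branch closes)

1. not (Box (Dia p and q) implies (Dia p and q)) and Box (q or not p), u
2. not (Box (Dia p and q) implies (Dia p and q)), u
3. Box (q or not p), u
4. Box (Dia p and q), u
5. not (Dia p and q), u
6. q or not p, u
7. Dia p and q, u
8. Dia p, u
9. q, u
10. not Dia p, u
11. not p, u
12. p, v
13. q or not p, v
14. Dia p and q, v
15. Dia p, v
16. q, v
17. not p, v
Accessibility: uRu, uRv, vRu, vRv
Branch closes: p and not p both at v.
Every branch closes; the branch above is one of them.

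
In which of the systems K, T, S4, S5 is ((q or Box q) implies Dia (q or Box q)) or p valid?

K-tableau for the negation not (((q or Box q) implies Dia (q or Box q)) or p):
1. not (((q or Box q) implies Dia (q or Box q)) or p), 0
2. not ((q or Box q) implies Dia (q or Box q)), 0
3. not p, 0
4. q or Box q, 0
5. not Dia (q or Box q), 0
6. Box q, 0
Complete open branch: countermodel on a K-frame, so not valid in K.
T-tableau for the negation not (((q or Box q) implies Dia (q or Box q)) or p):
1. not (((q or Box q) implies Dia (q or Box q)) or p), 0
2. not ((q or Box q) implies Dia (q or Box q)), 0
3. not p, 0
4. q or Box q, 0
5. not Dia (q or Box q), 0
6. not (q or Box q), 0
7. not q, 0
8. not Box q, 0
9. Box q, 0
10. q, 0
Accessibility: 0R0
Branch closes: q and not q both at 0.
Every branch closes (one shown): valid in T, hence also in S4, S5 (every theorem of T is a theorem of S4 and S5).

T, S4, S5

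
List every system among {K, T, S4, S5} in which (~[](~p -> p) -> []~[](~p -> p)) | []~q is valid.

S5-tableau for the negation ~((~[](~p -> p) -> []~[](~p -> p)) | []~q):
1. ~((~[](~p -> p) -> []~[](~p -> p)) | []~q), w0
2. ~(~[](~p -> p) -> []~[](~p -> p)), w0
3. ~[]~q, w0
4. ~[](~p -> p), w0
5. ~[]~[](~p -> p), w0
6. q, w1
7. ~(~p -> p), w2
8. ~p, w2
9. [](~p -> p), w3
10. ~p -> p, w0
11. ~p -> p, w1
12. ~p -> p, w2
13. ~p -> p, w3
14. p, w0
15. p, w1
16. p, w2
Accessibility: w0Rw0, w0Rw1, w0Rw2, w0Rw3, w1Rw0, w1Rw1, w1Rw2, w1Rw3, w2Rw0, w2Rw1, w2Rw2, w2Rw3, w3Rw0, w3Rw1, w3Rw2, w3Rw3
Branch closes: p and ~p both at w2.
Every branch closes (one shown): valid in S5.
S4-tableau for the negation ~((~[](~p -> p) -> []~[](~p -> p)) | []~q):
1. ~((~[](~p -> p) -> []~[](~p -> p)) | []~q), w0
2. ~(~[](~p -> p) -> []~[](~p -> p)), w0
3. ~[]~q, w0
4. ~[](~p -> p), w0
5. ~[]~[](~p -> p), w0
6. q, w1
7. ~(~p -> p), w2
8. ~p, w2
9. [](~p -> p), w3
10. ~p -> p, w3
11. p, w3
Accessibility: w0Rw0, w0Rw1, w0Rw2, w0Rw3, w1Rw1, w2Rw2, w3Rw3
Complete open branch: countermodel on an S4-frame, so not valid in S4, nor in K, T (the same frame is also a K-frame and a T-frame).

S5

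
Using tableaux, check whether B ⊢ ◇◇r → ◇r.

Tableau for the negation ¬(◇◇r → ◇r):
1. ¬(◇◇r → ◇r), 0
2. ◇◇r, 0   [¬→-rule on 1]
3. ¬◇r, 0   [¬→-rule on 1]
4. ¬r, 0   [¬◇-rule on 3 via 0R0]
5. ◇r, 1   [◇-rule on 2: fresh world 1, 0R1]
6. ¬r, 1   [¬◇-rule on 3 via 0R1]
7. r, 2   [◇-rule on 5: fresh world 2, 1R2]
Accessibility: 0R0, 0R1, 1R0, 1R1, 1R2, 2R1, 2R2
The negation has an open branch (countermodel exists).

No, not valid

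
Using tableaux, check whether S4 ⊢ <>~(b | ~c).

Tableau for the negation ~<>~(b | ~c):
1. ~<>~(b | ~c), u
2. b | ~c, u
3. ~c, u
Accessibility: uRu
The negation has an open branch (countermodel exists).

No, not valid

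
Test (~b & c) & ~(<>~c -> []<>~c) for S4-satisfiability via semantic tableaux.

1. (~b & c) & ~(<>~c -> []<>~c), 0
2. ~b & c, 0
3. ~(<>~c -> []<>~c), 0
4. ~b, 0
5. c, 0
6. <>~c, 0
7. ~[]<>~c, 0
8. ~c, 1
9. ~<>~c, 2
10. c, 2
Accessibility: 0R0, 0R1, 0R2, 1R1, 2R2

Satisfiable (open branch found)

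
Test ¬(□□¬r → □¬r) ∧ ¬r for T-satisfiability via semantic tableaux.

1. ¬(□□¬r → □¬r) ∧ ¬r, u
2. ¬(□□¬r → □¬r), u
3. ¬r, u
4. □□¬r, u
5. ¬□¬r, u
6. □¬r, u
7. r, v
8. □¬r, v
9. ¬r, v
Accessibility: uRu, uRv, vRv
Branch closes: r and ¬r both at v.
Every branch closes; the branch above is one of them.

Unsatisfiable (every branch closes)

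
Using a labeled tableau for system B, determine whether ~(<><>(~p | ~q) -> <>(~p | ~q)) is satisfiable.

1. ~(<><>(~p | ~q) -> <>(~p | ~q)), u
2. <><>(~p | ~q), u
3. ~<>(~p | ~q), u
4. ~(~p | ~q), u
5. p, u
6. q, u
7. <>(~p | ~q), v
8. ~(~p | ~q), v
9. p, v
10. q, v
11. ~p | ~q, w
12. ~q, w
Accessibility: uRu, uRv, vRu, vRv, vRw, wRv, wRw

Satisfiable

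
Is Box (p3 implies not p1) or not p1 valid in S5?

Tableau for the negation not (Box (p3 implies not p1) or not p1):
1. not (Box (p3 implies not p1) or not p1), 0
2. not Box (p3 implies not p1), 0
3. p1, 0
4. not (p3 implies not p1), 1
5. p3, 1
6. p1, 1
Accessibility: 0R0, 0R1, 1R0, 1R1
The negation has an open branch (countermodel exists).

No, not valid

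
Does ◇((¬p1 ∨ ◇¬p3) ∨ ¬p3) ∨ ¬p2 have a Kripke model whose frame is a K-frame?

Yes, satisfiable

1. ◇((¬p1 ∨ ◇¬p3) ∨ ¬p3) ∨ ¬p2, 0
2. ¬p2, 0   [∨-rule on 1 (branches; this branch)]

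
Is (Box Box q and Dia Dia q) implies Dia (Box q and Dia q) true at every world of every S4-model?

Tableau for the negation not ((Box Box q and Dia Dia q) implies Dia (Box q and Dia q)):
1. not ((Box Box q and Dia Dia q) implies Dia (Box q and Dia q)), 0
2. Box Box q and Dia Dia q, 0   [neg-implies-rule on 1]
3. not Dia (Box q and Dia q), 0   [neg-implies-rule on 1]
4. Box Box q, 0   [and-rule on 2]
5. Dia Dia q, 0   [and-rule on 2]
6. not (Box q and Dia q), 0   [neg-Dia-rule on 3 via 0R0]
7. Box q, 0   [Box-rule on 4 via 0R0]
8. q, 0   [Box-rule on 7 via 0R0]
9. not Box q, 0   [neg-and-rule on 6 (branches; this branch)]
10. Dia q, 1   [Dia-rule on 5: fresh world 1, 0R1]
11. not (Box q and Dia q), 1   [neg-Dia-rule on 3 via 0R1]
12. Box q, 1   [Box-rule on 4 via 0R1]
13. q, 1   [Box-rule on 7 via 0R1]
14. not Box q, 1   [neg-and-rule on 11 (branches; this branch)]
15. not q, 2   [neg-Box-rule on 9: fresh world 2, 0R2]
16. not (Box q and Dia q), 2   [neg-Dia-rule on 3 via 0R2]
17. Box q, 2   [Box-rule on 4 via 0R2]
18. q, 2   [Box-rule on 7 via 0R2]
Accessibility: 0R0, 0R1, 0R2, 1R1, 2R2
Branch closes: q and not q both at 2.
Every branch of the negation's tableau closes; the branch above is one of them.

Valid in S4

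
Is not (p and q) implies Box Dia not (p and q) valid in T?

Invalid (countermodel exists)

Tableau for the negation not (not (p and q) implies Box Dia not (p and q)):
1. not (not (p and q) implies Box Dia not (p and q)), w0
2. not (p and q), w0   [neg-implies-rule on 1]
3. not Box Dia not (p and q), w0   [neg-implies-rule on 1]
4. not q, w0   [neg-and-rule on 2 (branches; this branch)]
5. not Dia not (p and q), w1   [neg-Box-rule on 3: fresh world w1, w0Rw1]
6. p and q, w1   [neg-Dia-rule on 5 via w1Rw1]
7. p, w1   [and-rule on 6]
8. q, w1   [and-rule on 6]
Accessibility: w0Rw0, w0Rw1, w1Rw1
The negation has an open branch (countermodel exists).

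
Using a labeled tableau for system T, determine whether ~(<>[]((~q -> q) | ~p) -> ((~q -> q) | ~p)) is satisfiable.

1. ~(<>[]((~q -> q) | ~p) -> ((~q -> q) | ~p)), u
2. <>[]((~q -> q) | ~p), u
3. ~((~q -> q) | ~p), u
4. ~(~q -> q), u
5. p, u
6. ~q, u
7. []((~q -> q) | ~p), v
8. (~q -> q) | ~p, v
9. ~p, v
Accessibility: uRu, uRv, vRv

Satisfiable (open branch found)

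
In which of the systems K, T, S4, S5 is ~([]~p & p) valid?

K-tableau for the negation []~p & p:
1. []~p & p, w0
2. []~p, w0
3. p, w0
Complete open branch: countermodel on a K-frame, so not valid in K.
T-tableau for the negation []~p & p:
1. []~p & p, w0
2. []~p, w0
3. p, w0
4. ~p, w0
Accessibility: w0Rw0
Branch closes: p and ~p both at w0.
Every branch closes (one shown): valid in T, hence also in S4, S5 (every theorem of T is a theorem of S4 and S5).

T, S4, S5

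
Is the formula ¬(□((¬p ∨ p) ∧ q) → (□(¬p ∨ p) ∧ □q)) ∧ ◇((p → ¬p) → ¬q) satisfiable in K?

Unsatisfiable

1. ¬(□((¬p ∨ p) ∧ q) → (□(¬p ∨ p) ∧ □q)) ∧ ◇((p → ¬p) → ¬q), u
2. ¬(□((¬p ∨ p) ∧ q) → (□(¬p ∨ p) ∧ □q)), u
3. ◇((p → ¬p) → ¬q), u
4. □((¬p ∨ p) ∧ q), u
5. ¬(□(¬p ∨ p) ∧ □q), u
6. ¬□q, u
7. (p → ¬p) → ¬q, v
8. (¬p ∨ p) ∧ q, v
9. ¬p ∨ p, v
10. q, v
11. ¬(p → ¬p), v
12. p, v
13. ¬q, w
14. (¬p ∨ p) ∧ q, w
15. ¬p ∨ p, w
16. q, w
Accessibility: uRv, uRw
Branch closes: q and ¬q both at w.
(One branch shown.) All branches close.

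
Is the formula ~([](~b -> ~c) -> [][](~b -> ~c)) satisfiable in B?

1. ~([](~b -> ~c) -> [][](~b -> ~c)), w0
2. [](~b -> ~c), w0
3. ~[][](~b -> ~c), w0
4. ~b -> ~c, w0
5. ~c, w0
6. ~[](~b -> ~c), w1
7. ~b -> ~c, w1
8. ~c, w1
9. ~(~b -> ~c), w2
10. ~b, w2
11. c, w2
Accessibility: w0Rw0, w0Rw1, w1Rw0, w1Rw1, w1Rw2, w2Rw1, w2Rw2

Satisfiable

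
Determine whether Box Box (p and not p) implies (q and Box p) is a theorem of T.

Tableau for the negation not (Box Box (p and not p) implies (q and Box p)):
1. not (Box Box (p and not p) implies (q and Box p)), 0
2. Box Box (p and not p), 0
3. not (q and Box p), 0
4. Box (p and not p), 0
5. p and not p, 0
6. p, 0
7. not p, 0
Accessibility: 0R0
Branch closes: p and not p both at 0.
Every branch of the negation's tableau closes; the branch above is one of them.

Yes, valid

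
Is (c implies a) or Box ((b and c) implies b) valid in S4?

Tableau for the negation not ((c implies a) or Box ((b and c) implies b)):
1. not ((c implies a) or Box ((b and c) implies b)), u
2. not (c implies a), u   [neg-or-rule on 1]
3. not Box ((b and c) implies b), u   [neg-or-rule on 1]
4. c, u   [neg-implies-rule on 2]
5. not a, u   [neg-implies-rule on 2]
6. not ((b and c) implies b), v   [neg-Box-rule on 3: fresh world v, uRv]
7. b and c, v   [neg-implies-rule on 6]
8. not b, v   [neg-implies-rule on 6]
9. b, v   [and-rule on 7]
10. c, v   [and-rule on 7]
Accessibility: uRu, uRv, vRv
Branch closes: b and not b both at v.
All branches of the negation close; one closing branch shown above.

Yes, valid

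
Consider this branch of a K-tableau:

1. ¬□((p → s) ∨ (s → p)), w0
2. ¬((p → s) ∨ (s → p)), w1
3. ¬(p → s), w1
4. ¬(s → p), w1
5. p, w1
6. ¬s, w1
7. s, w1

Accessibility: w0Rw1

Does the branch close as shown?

Both s and ¬s appear at w1.

Yes, closed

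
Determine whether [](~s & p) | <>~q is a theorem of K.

Tableau for the negation ~([](~s & p) | <>~q):
1. ~([](~s & p) | <>~q), w0
2. ~[](~s & p), w0
3. ~<>~q, w0
4. ~(~s & p), w1
5. q, w1
6. ~p, w1
Accessibility: w0Rw1
The negation has an open branch (countermodel exists).

No, not valid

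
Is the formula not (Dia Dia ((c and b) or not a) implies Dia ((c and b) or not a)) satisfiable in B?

1. not (Dia Dia ((c and b) or not a) implies Dia ((c and b) or not a)), w0
2. Dia Dia ((c and b) or not a), w0
3. not Dia ((c and b) or not a), w0
4. not ((c and b) or not a), w0
5. not (c and b), w0
6. a, w0
7. not b, w0
8. Dia ((c and b) or not a), w1
9. not ((c and b) or not a), w1
10. not (c and b), w1
11. a, w1
12. not b, w1
13. (c and b) or not a, w2
14. not a, w2
Accessibility: w0Rw0, w0Rw1, w1Rw0, w1Rw1, w1Rw2, w2Rw1, w2Rw2

Yes, satisfiable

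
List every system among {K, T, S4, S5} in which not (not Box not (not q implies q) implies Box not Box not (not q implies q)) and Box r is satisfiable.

S5-tableau for the formula:
1. not (not Box not (not q implies q) implies Box not Box not (not q implies q)) and Box r, 0
2. not (not Box not (not q implies q) implies Box not Box not (not q implies q)), 0
3. Box r, 0
4. not Box not (not q implies q), 0
5. not Box not Box not (not q implies q), 0
6. r, 0
7. not q implies q, 1
8. r, 1
9. q, 1
10. Box not (not q implies q), 2
11. r, 2
12. not (not q implies q), 0
13. not q, 0
14. not (not q implies q), 1
15. not q, 1
Accessibility: 0R0, 0R1, 0R2, 1R0, 1R1, 1R2, 2R0, 2R1, 2R2
Branch closes: q and not q both at 1.
Every branch closes (one shown): unsatisfiable in S5.
S4-tableau for the formula:
1. not (not Box not (not q implies q) implies Box not Box not (not q implies q)) and Box r, 0
2. not (not Box not (not q implies q) implies Box not Box not (not q implies q)), 0
3. Box r, 0
4. not Box not (not q implies q), 0
5. not Box not Box not (not q implies q), 0
6. r, 0
7. not q implies q, 1
8. r, 1
9. q, 1
10. Box not (not q implies q), 2
11. r, 2
12. not (not q implies q), 2
13. not q, 2
Accessibility: 0R0, 0R1, 0R2, 1R1, 2R2
Complete open branch: satisfiable in S4, hence also in K, T (this S4-model is also a K-model and a T-model).

K, T, S4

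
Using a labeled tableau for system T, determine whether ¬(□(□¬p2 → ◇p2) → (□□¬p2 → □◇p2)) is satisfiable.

Unsatisfiable (every branch closes)

1. ¬(□(□¬p2 → ◇p2) → (□□¬p2 → □◇p2)), w0
2. □(□¬p2 → ◇p2), w0
3. ¬(□□¬p2 → □◇p2), w0
4. □□¬p2, w0
5. ¬□◇p2, w0
6. □¬p2 → ◇p2, w0
7. □¬p2, w0
8. ¬p2, w0
9. ◇p2, w0
10. ¬◇p2, w1
11. □¬p2 → ◇p2, w1
12. □¬p2, w1
13. ¬p2, w1
14. ◇p2, w1
15. p2, w2
16. □¬p2 → ◇p2, w2
17. □¬p2, w2
18. ¬p2, w2
Accessibility: w0Rw0, w0Rw1, w0Rw2, w1Rw1, w2Rw2
Branch closes: p2 and ¬p2 both at w2.
Every branch closes; the branch above is one of them.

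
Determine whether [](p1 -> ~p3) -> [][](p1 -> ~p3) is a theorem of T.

Tableau for the negation ~([](p1 -> ~p3) -> [][](p1 -> ~p3)):
1. ~([](p1 -> ~p3) -> [][](p1 -> ~p3)), w0
2. [](p1 -> ~p3), w0   [~->-rule on 1]
3. ~[][](p1 -> ~p3), w0   [~->-rule on 1]
4. p1 -> ~p3, w0   [[]-rule on 2 via w0Rw0]
5. ~p3, w0   [->-rule on 4 (branches; this branch)]
6. ~[](p1 -> ~p3), w1   [~[]-rule on 3: fresh world w1, w0Rw1]
7. p1 -> ~p3, w1   [[]-rule on 2 via w0Rw1]
8. ~p3, w1   [->-rule on 7 (branches; this branch)]
9. ~(p1 -> ~p3), w2   [~[]-rule on 6: fresh world w2, w1Rw2]
10. p1, w2   [~->-rule on 9]
11. p3, w2   [~->-rule on 9]
Accessibility: w0Rw0, w0Rw1, w1Rw1, w1Rw2, w2Rw2
The negation has an open branch (countermodel exists).

Invalid (countermodel exists)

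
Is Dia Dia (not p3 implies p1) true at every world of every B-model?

Invalid (countermodel exists)

Tableau for the negation not Dia Dia (not p3 implies p1):
1. not Dia Dia (not p3 implies p1), w0
2. not Dia (not p3 implies p1), w0
3. not (not p3 implies p1), w0
4. not p3, w0
5. not p1, w0
Accessibility: w0Rw0
The negation has an open branch (countermodel exists).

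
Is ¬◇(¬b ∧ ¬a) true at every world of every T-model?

Not valid

Tableau for the negation ◇(¬b ∧ ¬a):
1. ◇(¬b ∧ ¬a), u
2. ¬b ∧ ¬a, v
3. ¬b, v
4. ¬a, v
Accessibility: uRu, uRv, vRv
The negation has an open branch (countermodel exists).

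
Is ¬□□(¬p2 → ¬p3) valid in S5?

Invalid (countermodel exists)

Tableau for the negation □□(¬p2 → ¬p3):
1. □□(¬p2 → ¬p3), 0
2. □(¬p2 → ¬p3), 0   [□-rule on 1 via 0R0]
3. ¬p2 → ¬p3, 0   [□-rule on 2 via 0R0]
4. ¬p3, 0   [→-rule on 3 (branches; this branch)]
Accessibility: 0R0
The negation has an open branch (countermodel exists).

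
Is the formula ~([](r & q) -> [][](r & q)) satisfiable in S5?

1. ~([](r & q) -> [][](r & q)), u
2. [](r & q), u
3. ~[][](r & q), u
4. r & q, u
5. r, u
6. q, u
7. ~[](r & q), v
8. r & q, v
9. r, v
10. q, v
11. ~(r & q), w
12. r & q, w
13. r, w
14. q, w
15. ~q, w
Accessibility: uRu, uRv, uRw, vRu, vRv, vRw, wRu, wRv, wRw
Branch closes: q and ~q both at w.
Every branch closes; the branch above is one of them.

Unsatisfiable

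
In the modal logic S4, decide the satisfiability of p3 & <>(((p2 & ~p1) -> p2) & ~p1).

1. p3 & <>(((p2 & ~p1) -> p2) & ~p1), 0
2. p3, 0   [&-rule on 1]
3. <>(((p2 & ~p1) -> p2) & ~p1), 0   [&-rule on 1]
4. ((p2 & ~p1) -> p2) & ~p1, 1   [<>-rule on 3: fresh world 1, 0R1]
5. (p2 & ~p1) -> p2, 1   [&-rule on 4]
6. ~p1, 1   [&-rule on 4]
7. p2, 1   [->-rule on 5 (branches; this branch)]
Accessibility: 0R0, 0R1, 1R1

Satisfiable (open branch found)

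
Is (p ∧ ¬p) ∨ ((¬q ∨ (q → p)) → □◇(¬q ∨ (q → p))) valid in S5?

Yes, valid

Tableau for the negation ¬((p ∧ ¬p) ∨ ((¬q ∨ (q → p)) → □◇(¬q ∨ (q → p)))):
1. ¬((p ∧ ¬p) ∨ ((¬q ∨ (q → p)) → □◇(¬q ∨ (q → p)))), u
2. ¬(p ∧ ¬p), u
3. ¬((¬q ∨ (q → p)) → □◇(¬q ∨ (q → p))), u
4. ¬q ∨ (q → p), u
5. ¬□◇(¬q ∨ (q → p)), u
6. p, u
7. q → p, u
8. ¬◇(¬q ∨ (q → p)), v
9. ¬(¬q ∨ (q → p)), u
10. q, u
11. ¬(q → p), u
12. ¬p, u
Accessibility: uRu, uRv, vRu, vRv
Branch closes: p and ¬p both at u.
All branches of the negation close; one closing branch shown above.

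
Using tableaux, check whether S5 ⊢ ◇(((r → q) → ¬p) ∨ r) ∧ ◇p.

No, not valid

Tableau for the negation ¬(◇(((r → q) → ¬p) ∨ r) ∧ ◇p):
1. ¬(◇(((r → q) → ¬p) ∨ r) ∧ ◇p), 0
2. ¬◇p, 0
3. ¬p, 0
Accessibility: 0R0
The negation has an open branch (countermodel exists).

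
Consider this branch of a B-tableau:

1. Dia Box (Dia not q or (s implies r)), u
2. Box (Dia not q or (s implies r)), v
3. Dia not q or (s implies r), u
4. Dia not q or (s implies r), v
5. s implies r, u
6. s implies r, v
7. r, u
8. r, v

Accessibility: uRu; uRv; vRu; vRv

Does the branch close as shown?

No atom appears with both signs at the same world.

Open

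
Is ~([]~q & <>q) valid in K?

Tableau for the negation []~q & <>q:
1. []~q & <>q, w0
2. []~q, w0
3. <>q, w0
4. q, w1
5. ~q, w1
Accessibility: w0Rw1
Branch closes: q and ~q both at w1.
Every branch of the negation's tableau closes; the branch above is one of them.

Valid in K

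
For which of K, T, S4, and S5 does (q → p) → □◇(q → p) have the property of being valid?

S5

S4-tableau for the negation ¬((q → p) → □◇(q → p)):
1. ¬((q → p) → □◇(q → p)), u
2. q → p, u   [¬→-rule on 1]
3. ¬□◇(q → p), u   [¬→-rule on 1]
4. p, u   [→-rule on 2 (branches; this branch)]
5. ¬◇(q → p), v   [¬□-rule on 3: fresh world v, uRv]
6. ¬(q → p), v   [¬◇-rule on 5 via vRv]
7. q, v   [¬→-rule on 6]
8. ¬p, v   [¬→-rule on 6]
Accessibility: uRu, uRv, vRv
Complete open branch: countermodel on an S4-frame, so not valid in S4, nor in K, T (the same frame is also a K-frame and a T-frame).
S5-tableau for the negation ¬((q → p) → □◇(q → p)):
1. ¬((q → p) → □◇(q → p)), u
2. q → p, u   [¬→-rule on 1]
3. ¬□◇(q → p), u   [¬→-rule on 1]
4. p, u   [→-rule on 2 (branches; this branch)]
5. ¬◇(q → p), v   [¬□-rule on 3: fresh world v, uRv]
6. ¬(q → p), u   [¬◇-rule on 5 via vRu]
7. q, u   [¬→-rule on 6]
8. ¬p, u   [¬→-rule on 6]
Accessibility: uRu, uRv, vRu, vRv
Branch closes: p and ¬p both at u.
Every branch closes (one shown): valid in S5.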